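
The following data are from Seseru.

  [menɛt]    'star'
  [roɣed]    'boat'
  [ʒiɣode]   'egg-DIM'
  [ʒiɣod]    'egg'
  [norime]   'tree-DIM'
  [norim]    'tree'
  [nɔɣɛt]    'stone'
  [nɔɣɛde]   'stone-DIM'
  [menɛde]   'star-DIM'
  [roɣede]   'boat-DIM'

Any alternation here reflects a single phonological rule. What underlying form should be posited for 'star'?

The root 'star' surfaces as [menɛde] and [menɛt], with a stem-final [d] ~ [t] alternation.
The stem 'boat' ([roɣede], [roɣed]) shows [d] unchanged in both environments, so [d] cannot be basic with [t] derived in isolation.
The alternation reflects intervocalic voicing: voiceless stops become voiced between vowels. /t/ is underlying.

/menɛt/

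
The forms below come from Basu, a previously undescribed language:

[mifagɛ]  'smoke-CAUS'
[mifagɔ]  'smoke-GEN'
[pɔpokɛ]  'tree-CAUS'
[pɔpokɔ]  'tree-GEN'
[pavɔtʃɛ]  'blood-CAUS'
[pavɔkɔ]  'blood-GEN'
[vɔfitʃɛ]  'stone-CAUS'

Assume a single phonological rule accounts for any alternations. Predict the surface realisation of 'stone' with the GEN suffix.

[vɔfikɔ]

'blood' shows [tʃ] ~ [k] at the end of the stem ([pavɔtʃɛ] vs [pavɔkɔ]).
But 'tree' keeps [k] in both environments ([pɔpokɛ], [pɔpokɔ]), so there is no rule changing /k/ to [tʃ] before the CAUS suffix.
Therefore /tʃ/ is basic and [k] is derived by depalatalization (palato-alveolar /tʃ/ becomes [k] when no front vowel follows).
The one attested form of 'stone', [vɔfitʃɛ], shows underlying /vɔfitʃ/. Applying the same rule when no front vowel follows gives [vɔfikɔ].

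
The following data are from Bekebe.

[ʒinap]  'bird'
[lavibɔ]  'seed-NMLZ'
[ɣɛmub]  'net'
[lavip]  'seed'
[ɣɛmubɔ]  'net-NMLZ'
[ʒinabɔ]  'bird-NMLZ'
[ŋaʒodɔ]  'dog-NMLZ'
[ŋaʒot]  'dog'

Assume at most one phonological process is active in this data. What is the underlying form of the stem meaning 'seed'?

'seed' shows [p] ~ [b] at the end of the stem ([lavip] vs [lavibɔ]).
Compare 'net', with invariant [b] in [ɣɛmub] and [ɣɛmubɔ]: an analysis with underlying /b/ and a rule producing [p] in isolation would wrongly predict alternation here too.
So /p/ is underlying, and a rule of intervocalic voicing — voiceless stops become voiced between vowels — gives [b].

/lavip/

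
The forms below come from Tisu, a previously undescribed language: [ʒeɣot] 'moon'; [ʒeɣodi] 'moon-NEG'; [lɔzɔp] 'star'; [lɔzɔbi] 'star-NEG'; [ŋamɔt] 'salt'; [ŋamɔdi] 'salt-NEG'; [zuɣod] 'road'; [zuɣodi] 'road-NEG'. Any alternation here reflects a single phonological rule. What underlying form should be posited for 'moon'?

/ʒeɣot/

'moon' shows [t] ~ [d] at the end of the stem ([ʒeɣot] vs [ʒeɣodi]).
The stem 'road' ([zuɣod], [zuɣodi]) shows [d] unchanged in both environments, so [d] cannot be basic with [t] derived in isolation.
The underlying segment must be /t/; voiceless stops become voiced between vowels, yielding [d] there.
Hence 'moon' is /ʒeɣot/ underlyingly.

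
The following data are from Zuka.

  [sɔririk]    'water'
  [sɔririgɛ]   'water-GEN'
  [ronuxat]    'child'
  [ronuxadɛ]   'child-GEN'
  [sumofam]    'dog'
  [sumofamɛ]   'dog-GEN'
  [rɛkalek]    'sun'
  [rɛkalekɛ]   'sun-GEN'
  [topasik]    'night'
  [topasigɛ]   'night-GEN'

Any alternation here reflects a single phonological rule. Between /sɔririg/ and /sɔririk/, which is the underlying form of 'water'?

/sɔririg/

'water' shows [k] ~ [g] at the end of the stem ([sɔririk] vs [sɔririgɛ]).
If /k/ were underlying and a rule turned it into [g] before the GEN suffix, 'sun' would also alternate; but it has [k] in both [rɛkalek] and [rɛkalekɛ].
The underlying segment must be /g/; voiced obstruents become voiceless word-finally, yielding [k] there.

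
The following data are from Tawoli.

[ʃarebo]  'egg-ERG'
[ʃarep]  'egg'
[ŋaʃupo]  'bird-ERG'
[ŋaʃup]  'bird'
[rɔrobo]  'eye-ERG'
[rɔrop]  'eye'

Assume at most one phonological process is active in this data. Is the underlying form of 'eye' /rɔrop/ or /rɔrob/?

/rɔrob/

In [rɔrobo] and [rɔrop] the final segment of 'eye' alternates: [b] ~ [p].
Compare 'bird', with invariant [p] in [ŋaʃupo] and [ŋaʃup]: an analysis with underlying /p/ and a rule producing [b] before the ERG suffix would wrongly predict alternation here too.
The underlying segment must be /b/; voiced obstruents become voiceless word-finally, yielding [p] there.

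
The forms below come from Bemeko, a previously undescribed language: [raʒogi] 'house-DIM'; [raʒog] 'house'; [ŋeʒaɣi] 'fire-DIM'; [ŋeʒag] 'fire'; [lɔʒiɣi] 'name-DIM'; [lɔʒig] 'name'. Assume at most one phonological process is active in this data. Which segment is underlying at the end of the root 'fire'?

/ɣ/

The root 'fire' surfaces as [ŋeʒaɣi] and [ŋeʒag], with a stem-final [ɣ] ~ [g] alternation.
If /g/ were underlying and a rule turned it into [ɣ] before the DIM suffix, 'house' would also alternate; but it has [g] in both [raʒogi] and [raʒog].
Therefore /ɣ/ is basic and [g] is derived by word-final hardening (voiced fricatives become stops word-finally).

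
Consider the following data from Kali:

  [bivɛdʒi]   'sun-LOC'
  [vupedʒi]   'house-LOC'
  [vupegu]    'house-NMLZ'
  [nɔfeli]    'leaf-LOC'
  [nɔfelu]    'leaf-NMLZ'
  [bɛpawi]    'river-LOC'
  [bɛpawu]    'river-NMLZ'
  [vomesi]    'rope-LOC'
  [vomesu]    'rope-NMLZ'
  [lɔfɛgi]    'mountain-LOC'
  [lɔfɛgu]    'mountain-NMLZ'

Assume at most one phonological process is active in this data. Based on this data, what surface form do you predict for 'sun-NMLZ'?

'house' shows [dʒ] ~ [g] at the end of the stem ([vupedʒi] vs [vupegu]).
Compare 'mountain', with invariant [g] in [lɔfɛgi] and [lɔfɛgu]: an analysis with underlying /g/ and a rule producing [dʒ] before the LOC suffix would wrongly predict alternation here too.
Therefore /dʒ/ is basic and [g] is derived by depalatalization (palato-alveolar /dʒ/ becomes [g] when no front vowel follows).
From [bivɛdʒi] the stem 'sun' is /bivɛdʒ/; when no front vowel follows this yields [bivɛgu].

[bivɛgu]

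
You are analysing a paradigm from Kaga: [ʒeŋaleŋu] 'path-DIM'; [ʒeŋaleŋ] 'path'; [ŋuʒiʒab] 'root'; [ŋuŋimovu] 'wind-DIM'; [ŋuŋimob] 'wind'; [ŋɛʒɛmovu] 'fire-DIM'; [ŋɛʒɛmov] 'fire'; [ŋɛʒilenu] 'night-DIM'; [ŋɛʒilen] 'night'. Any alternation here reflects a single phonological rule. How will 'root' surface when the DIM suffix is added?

[ŋuʒiʒavu]

'wind' shows [v] ~ [b] at the end of the stem ([ŋuŋimovu] vs [ŋuŋimob]).
If /v/ were underlying and a rule turned it into [b] in isolation, 'fire' would also alternate; but it has [v] in both [ŋɛʒɛmovu] and [ŋɛʒɛmov].
Therefore /b/ is basic and [v] is derived by intervocalic spirantization (voiced stops become fricatives between vowels).
The one attested form of 'root', [ŋuʒiʒab], shows underlying /ŋuʒiʒab/. Applying the same rule between vowels gives [ŋuʒiʒavu].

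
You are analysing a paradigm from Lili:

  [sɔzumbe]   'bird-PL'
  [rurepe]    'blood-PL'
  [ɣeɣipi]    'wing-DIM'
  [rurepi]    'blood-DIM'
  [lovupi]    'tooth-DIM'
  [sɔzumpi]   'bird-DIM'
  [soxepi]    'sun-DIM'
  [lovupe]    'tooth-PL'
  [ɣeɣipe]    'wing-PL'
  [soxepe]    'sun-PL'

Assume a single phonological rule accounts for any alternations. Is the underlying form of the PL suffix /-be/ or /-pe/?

The PL morpheme has two allomorphs, [-be] and [-pe].
The DIM suffix, which begins with [p], is invariant after every stem; so [p] is not altered by any rule here.
So the underlying form is /-be/, and voiced stops become voiceless after a vowel.

/-be/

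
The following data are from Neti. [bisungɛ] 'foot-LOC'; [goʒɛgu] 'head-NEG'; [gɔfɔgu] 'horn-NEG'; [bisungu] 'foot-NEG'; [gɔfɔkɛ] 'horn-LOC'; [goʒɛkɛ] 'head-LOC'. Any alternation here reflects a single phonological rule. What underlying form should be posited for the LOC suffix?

/-kɛ/

The LOC suffix surfaces as [-gɛ] and [-kɛ], depending on the final segment of the stem.
By contrast the NEG suffix keeps its initial [g] throughout — that segment must be underlying.
So the underlying form is /-kɛ/, and voiceless stops become voiced after a nasal.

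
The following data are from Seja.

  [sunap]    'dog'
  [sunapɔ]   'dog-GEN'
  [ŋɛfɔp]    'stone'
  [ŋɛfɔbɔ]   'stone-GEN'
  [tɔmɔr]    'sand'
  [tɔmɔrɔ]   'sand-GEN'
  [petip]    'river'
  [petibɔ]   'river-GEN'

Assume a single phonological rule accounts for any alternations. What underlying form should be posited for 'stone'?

The stem for 'stone' ends in [p] in [ŋɛfɔp] but [b] in [ŋɛfɔbɔ].
If /p/ were underlying and a rule turned it into [b] before the GEN suffix, 'dog' would also alternate; but it has [p] in both [sunap] and [sunapɔ].
So /b/ is underlying, and a rule of word-final obstruent devoicing — voiced obstruents become voiceless word-finally — gives [p].
The underlying form of 'stone' is therefore /ŋɛfɔb/.

/ŋɛfɔb/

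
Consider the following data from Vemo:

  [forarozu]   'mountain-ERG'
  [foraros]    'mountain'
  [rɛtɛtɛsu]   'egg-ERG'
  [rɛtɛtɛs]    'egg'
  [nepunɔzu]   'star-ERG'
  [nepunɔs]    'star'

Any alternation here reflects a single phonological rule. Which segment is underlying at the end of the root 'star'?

In [nepunɔzu] and [nepunɔs] the final segment of 'star' alternates: [z] ~ [s].
The stem 'egg' ([rɛtɛtɛsu], [rɛtɛtɛs]) shows [s] unchanged in both environments, so [s] cannot be basic with [z] derived before the ERG suffix.
The alternation reflects word-final obstruent devoicing: voiced obstruents become voiceless word-finally. /z/ is underlying.

/z/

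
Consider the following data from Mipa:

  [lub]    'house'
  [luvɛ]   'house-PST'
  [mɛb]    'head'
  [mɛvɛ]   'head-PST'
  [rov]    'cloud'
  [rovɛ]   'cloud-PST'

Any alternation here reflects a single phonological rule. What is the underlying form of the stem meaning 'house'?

/lub/

'house' shows [b] ~ [v] at the end of the stem ([lub] vs [luvɛ]).
The stem 'cloud' ([rov], [rovɛ]) shows [v] unchanged in both environments, so [v] cannot be basic with [b] derived in isolation.
The underlying segment must be /b/; voiced stops become fricatives between vowels, yielding [v] there.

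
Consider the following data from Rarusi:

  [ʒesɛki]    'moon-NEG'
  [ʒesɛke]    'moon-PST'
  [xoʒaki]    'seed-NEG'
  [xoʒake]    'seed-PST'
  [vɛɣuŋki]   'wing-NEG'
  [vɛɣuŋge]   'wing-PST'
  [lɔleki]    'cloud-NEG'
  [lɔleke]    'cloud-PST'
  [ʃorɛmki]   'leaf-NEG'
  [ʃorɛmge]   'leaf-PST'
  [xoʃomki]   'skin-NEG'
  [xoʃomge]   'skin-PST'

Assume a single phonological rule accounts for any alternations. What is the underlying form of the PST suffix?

The PST suffix surfaces as [-ge] and [-ke], depending on the final segment of the stem.
The NEG suffix, which begins with [k], is invariant after every stem; so [k] is not altered by any rule here.
So the underlying form is /-ge/, and voiced stops become voiceless after a vowel.

/-ge/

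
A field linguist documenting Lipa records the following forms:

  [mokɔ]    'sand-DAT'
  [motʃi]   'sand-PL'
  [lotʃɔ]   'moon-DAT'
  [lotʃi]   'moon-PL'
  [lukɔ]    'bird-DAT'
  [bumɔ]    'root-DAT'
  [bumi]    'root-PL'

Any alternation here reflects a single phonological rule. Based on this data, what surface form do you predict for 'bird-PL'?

'sand' shows [k] ~ [tʃ] at the end of the stem ([mokɔ] vs [motʃi]).
The stem 'moon' ([lotʃɔ], [lotʃi]) shows [tʃ] unchanged in both environments, so [tʃ] cannot be basic with [k] derived before the DAT suffix.
The alternation reflects palatalization before a front vowel: /k/ becomes palato-alveolar [tʃ] before a front vowel. /k/ is underlying.
The one attested form of 'bird', [lukɔ], shows underlying /luk/. Applying the same rule before a front vowel gives [lutʃi].

[lutʃi]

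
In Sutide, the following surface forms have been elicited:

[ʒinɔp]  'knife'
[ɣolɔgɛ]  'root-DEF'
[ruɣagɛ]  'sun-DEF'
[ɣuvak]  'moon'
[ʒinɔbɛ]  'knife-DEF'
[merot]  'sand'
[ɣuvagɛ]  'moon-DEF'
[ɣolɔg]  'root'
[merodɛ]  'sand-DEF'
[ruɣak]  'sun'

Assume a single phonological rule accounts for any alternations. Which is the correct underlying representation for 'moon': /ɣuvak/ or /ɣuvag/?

/ɣuvak/

'moon' shows [g] ~ [k] at the end of the stem ([ɣuvagɛ] vs [ɣuvak]).
The stem 'root' ([ɣolɔgɛ], [ɣolɔg]) shows [g] unchanged in both environments, so [g] cannot be basic with [k] derived in isolation.
The underlying segment must be /k/; voiceless stops become voiced between vowels, yielding [g] there.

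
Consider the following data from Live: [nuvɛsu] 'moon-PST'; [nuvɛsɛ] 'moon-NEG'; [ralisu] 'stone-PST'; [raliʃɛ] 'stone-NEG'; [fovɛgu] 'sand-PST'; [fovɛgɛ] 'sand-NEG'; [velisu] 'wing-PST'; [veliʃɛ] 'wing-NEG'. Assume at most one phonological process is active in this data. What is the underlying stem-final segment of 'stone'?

/ʃ/

'stone' shows [s] ~ [ʃ] at the end of the stem ([ralisu] vs [raliʃɛ]).
Compare 'moon', with invariant [s] in [nuvɛsu] and [nuvɛsɛ]: an analysis with underlying /s/ and a rule producing [ʃ] before the NEG suffix would wrongly predict alternation here too.
Therefore /ʃ/ is basic and [s] is derived by depalatalization (palato-alveolar /ʃ/ becomes [s] when no front vowel follows).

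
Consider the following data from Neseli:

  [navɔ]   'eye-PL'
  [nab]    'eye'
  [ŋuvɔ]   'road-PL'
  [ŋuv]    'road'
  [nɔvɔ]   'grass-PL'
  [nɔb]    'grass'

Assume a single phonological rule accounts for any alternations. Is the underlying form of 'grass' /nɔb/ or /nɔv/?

/nɔb/

'grass' shows [v] ~ [b] at the end of the stem ([nɔvɔ] vs [nɔb]).
Compare 'road', with invariant [v] in [ŋuvɔ] and [ŋuv]: an analysis with underlying /v/ and a rule producing [b] in isolation would wrongly predict alternation here too.
The underlying segment must be /b/; voiced stops become fricatives between vowels, yielding [v] there.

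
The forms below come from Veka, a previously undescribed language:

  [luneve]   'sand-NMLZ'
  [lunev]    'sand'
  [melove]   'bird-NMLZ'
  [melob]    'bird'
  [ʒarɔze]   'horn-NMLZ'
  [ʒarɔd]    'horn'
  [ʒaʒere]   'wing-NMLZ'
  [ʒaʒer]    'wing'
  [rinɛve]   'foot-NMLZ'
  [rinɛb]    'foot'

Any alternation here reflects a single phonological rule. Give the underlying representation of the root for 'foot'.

/rinɛb/

The stem for 'foot' ends in [v] in [rinɛve] but [b] in [rinɛb].
But 'sand' keeps [v] in both environments ([luneve], [lunev]), so there is no rule changing /v/ to [b] in isolation.
The underlying segment must be /b/; voiced stops become fricatives between vowels, yielding [v] there.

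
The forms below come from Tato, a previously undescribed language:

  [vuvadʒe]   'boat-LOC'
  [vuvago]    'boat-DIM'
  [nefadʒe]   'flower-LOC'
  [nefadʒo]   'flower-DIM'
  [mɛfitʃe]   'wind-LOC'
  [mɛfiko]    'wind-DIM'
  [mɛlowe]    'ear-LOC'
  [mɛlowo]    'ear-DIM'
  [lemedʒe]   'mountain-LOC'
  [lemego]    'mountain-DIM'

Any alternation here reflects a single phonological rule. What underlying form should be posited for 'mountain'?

'mountain' shows [dʒ] ~ [g] at the end of the stem ([lemedʒe] vs [lemego]).
The stem 'flower' ([nefadʒe], [nefadʒo]) shows [dʒ] unchanged in both environments, so [dʒ] cannot be basic with [g] derived before the DIM suffix.
The alternation reflects palatalization before a front vowel: /k/ and /g/ become palato-alveolar [tʃ] and [dʒ] before a front vowel. /g/ is underlying.
The underlying form of 'mountain' is therefore /lemeg/.

/lemeg/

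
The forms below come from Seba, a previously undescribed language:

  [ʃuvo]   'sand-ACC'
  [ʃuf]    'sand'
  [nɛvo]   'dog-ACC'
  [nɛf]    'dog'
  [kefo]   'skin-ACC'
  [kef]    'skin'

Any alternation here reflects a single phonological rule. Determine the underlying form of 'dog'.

In [nɛvo] and [nɛf] the final segment of 'dog' alternates: [v] ~ [f].
Compare 'skin', with invariant [f] in [kefo] and [kef]: an analysis with underlying /f/ and a rule producing [v] before the ACC suffix would wrongly predict alternation here too.
The alternation reflects word-final obstruent devoicing: voiced obstruents become voiceless word-finally. /v/ is underlying.
Hence 'dog' is /nɛv/ underlyingly.

/nɛv/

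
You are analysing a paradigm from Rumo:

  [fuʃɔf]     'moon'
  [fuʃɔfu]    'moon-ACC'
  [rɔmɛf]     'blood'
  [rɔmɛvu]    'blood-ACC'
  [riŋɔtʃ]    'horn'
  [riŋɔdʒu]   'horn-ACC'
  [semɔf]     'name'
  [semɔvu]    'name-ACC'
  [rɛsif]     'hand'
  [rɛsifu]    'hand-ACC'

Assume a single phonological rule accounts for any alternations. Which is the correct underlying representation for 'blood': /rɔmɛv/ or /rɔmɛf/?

/rɔmɛv/

The root 'blood' surfaces as [rɔmɛf] and [rɔmɛvu], with a stem-final [f] ~ [v] alternation.
The stem 'moon' ([fuʃɔf], [fuʃɔfu]) shows [f] unchanged in both environments, so [f] cannot be basic with [v] derived before the ACC suffix.
So /v/ is underlying, and a rule of word-final obstruent devoicing — voiced obstruents become voiceless word-finally — gives [f].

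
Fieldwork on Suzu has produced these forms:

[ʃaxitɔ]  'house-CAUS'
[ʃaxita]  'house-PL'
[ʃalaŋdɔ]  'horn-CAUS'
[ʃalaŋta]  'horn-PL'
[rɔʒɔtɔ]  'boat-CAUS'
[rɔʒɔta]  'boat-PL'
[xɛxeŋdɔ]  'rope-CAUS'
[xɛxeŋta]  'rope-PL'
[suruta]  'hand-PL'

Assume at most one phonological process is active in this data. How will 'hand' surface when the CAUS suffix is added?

The CAUS morpheme has two allomorphs, [-dɔ] and [-tɔ].
The PL suffix, which begins with [t], is invariant after every stem; so [t] is not altered by any rule here.
So the underlying form is /-dɔ/, and voiced stops become voiceless after a vowel.
After 'hand', which ends in a vowel, the suffix surfaces as [-tɔ], giving [surutɔ].

[surutɔ]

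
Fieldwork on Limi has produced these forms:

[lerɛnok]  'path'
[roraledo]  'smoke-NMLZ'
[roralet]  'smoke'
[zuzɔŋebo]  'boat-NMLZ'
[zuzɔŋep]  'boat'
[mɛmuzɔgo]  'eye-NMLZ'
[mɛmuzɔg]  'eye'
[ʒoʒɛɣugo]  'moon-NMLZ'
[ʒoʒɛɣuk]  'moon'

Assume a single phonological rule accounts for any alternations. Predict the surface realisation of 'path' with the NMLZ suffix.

[lerɛnogo]

In [ʒoʒɛɣugo] and [ʒoʒɛɣuk] the final segment of 'moon' alternates: [g] ~ [k].
Compare 'eye', with invariant [g] in [mɛmuzɔgo] and [mɛmuzɔg]: an analysis with underlying /g/ and a rule producing [k] in isolation would wrongly predict alternation here too.
So /k/ is underlying, and a rule of intervocalic voicing — voiceless stops become voiced between vowels — gives [g].
The one attested form of 'path', [lerɛnok], shows underlying /lerɛnok/. Applying the same rule between vowels gives [lerɛnogo].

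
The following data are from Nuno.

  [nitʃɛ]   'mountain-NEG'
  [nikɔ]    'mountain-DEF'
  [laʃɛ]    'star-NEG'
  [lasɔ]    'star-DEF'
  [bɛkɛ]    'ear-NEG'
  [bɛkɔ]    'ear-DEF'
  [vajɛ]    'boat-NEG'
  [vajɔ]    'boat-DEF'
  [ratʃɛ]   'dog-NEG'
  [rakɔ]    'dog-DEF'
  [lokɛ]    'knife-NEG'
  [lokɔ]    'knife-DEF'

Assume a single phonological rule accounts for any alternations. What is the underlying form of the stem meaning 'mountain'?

/nitʃ/

In [nitʃɛ] and [nikɔ] the final segment of 'mountain' alternates: [tʃ] ~ [k].
Compare 'knife', with invariant [k] in [lokɛ] and [lokɔ]: an analysis with underlying /k/ and a rule producing [tʃ] before the NEG suffix would wrongly predict alternation here too.
Therefore /tʃ/ is basic and [k] is derived by depalatalization (palato-alveolar /tʃ/ and /ʃ/ become [k] and [s] when no front vowel follows).
So 'mountain' = /nitʃ/.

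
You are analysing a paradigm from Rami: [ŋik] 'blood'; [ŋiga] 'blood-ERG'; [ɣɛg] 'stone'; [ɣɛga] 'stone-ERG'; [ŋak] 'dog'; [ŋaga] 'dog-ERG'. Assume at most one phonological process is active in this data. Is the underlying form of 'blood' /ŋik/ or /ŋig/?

/ŋik/

'blood' shows [k] ~ [g] at the end of the stem ([ŋik] vs [ŋiga]).
If /g/ were underlying and a rule turned it into [k] in isolation, 'stone' would also alternate; but it has [g] in both [ɣɛg] and [ɣɛga].
Therefore /k/ is basic and [g] is derived by intervocalic voicing (voiceless stops become voiced between vowels).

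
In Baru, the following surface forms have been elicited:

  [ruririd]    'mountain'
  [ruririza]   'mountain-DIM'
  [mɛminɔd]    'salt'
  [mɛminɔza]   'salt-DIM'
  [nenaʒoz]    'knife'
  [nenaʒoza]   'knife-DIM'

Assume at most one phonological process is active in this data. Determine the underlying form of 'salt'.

The root 'salt' surfaces as [mɛminɔd] and [mɛminɔza], with a stem-final [d] ~ [z] alternation.
If /z/ were underlying and a rule turned it into [d] in isolation, 'knife' would also alternate; but it has [z] in both [nenaʒoz] and [nenaʒoza].
So /d/ is underlying, and a rule of intervocalic spirantization — voiced stops become fricatives between vowels — gives [z].

/mɛminɔd/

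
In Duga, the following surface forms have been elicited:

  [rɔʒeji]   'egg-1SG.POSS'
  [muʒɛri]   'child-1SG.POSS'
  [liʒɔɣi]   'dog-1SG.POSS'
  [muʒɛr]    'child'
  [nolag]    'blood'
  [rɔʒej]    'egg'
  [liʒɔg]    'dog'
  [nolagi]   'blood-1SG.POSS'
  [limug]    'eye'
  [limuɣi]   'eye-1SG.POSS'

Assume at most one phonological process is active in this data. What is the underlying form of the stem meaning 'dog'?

/liʒɔɣ/

The root 'dog' surfaces as [liʒɔɣi] and [liʒɔg], with a stem-final [ɣ] ~ [g] alternation.
If /g/ were underlying and a rule turned it into [ɣ] before the 1SG.POSS suffix, 'blood' would also alternate; but it has [g] in both [nolagi] and [nolag].
So /ɣ/ is underlying, and a rule of word-final hardening — voiced fricatives become stops word-finally — gives [g].
The underlying form of 'dog' is therefore /liʒɔɣ/.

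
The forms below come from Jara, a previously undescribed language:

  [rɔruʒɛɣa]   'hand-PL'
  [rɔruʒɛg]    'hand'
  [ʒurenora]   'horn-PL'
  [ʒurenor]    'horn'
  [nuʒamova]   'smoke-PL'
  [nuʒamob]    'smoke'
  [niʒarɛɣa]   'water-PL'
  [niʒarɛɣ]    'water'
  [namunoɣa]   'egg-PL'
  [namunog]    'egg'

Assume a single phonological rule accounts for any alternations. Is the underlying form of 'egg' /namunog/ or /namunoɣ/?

/namunog/

'egg' shows [ɣ] ~ [g] at the end of the stem ([namunoɣa] vs [namunog]).
But 'water' keeps [ɣ] in both environments ([niʒarɛɣa], [niʒarɛɣ]), so there is no rule changing /ɣ/ to [g] in isolation.
So /g/ is underlying, and a rule of intervocalic spirantization — voiced stops become fricatives between vowels — gives [ɣ].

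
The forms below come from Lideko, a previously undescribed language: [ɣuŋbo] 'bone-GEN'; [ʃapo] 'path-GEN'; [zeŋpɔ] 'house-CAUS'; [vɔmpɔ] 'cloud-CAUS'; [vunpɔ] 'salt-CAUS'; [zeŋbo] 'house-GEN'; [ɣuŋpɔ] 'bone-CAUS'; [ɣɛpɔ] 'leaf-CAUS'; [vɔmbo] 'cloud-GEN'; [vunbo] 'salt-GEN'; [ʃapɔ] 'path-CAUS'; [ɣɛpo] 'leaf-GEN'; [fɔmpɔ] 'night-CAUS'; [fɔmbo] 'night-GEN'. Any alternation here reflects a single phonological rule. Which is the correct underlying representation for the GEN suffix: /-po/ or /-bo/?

/-bo/

The GEN suffix surfaces as [-bo] and [-po], depending on the final segment of the stem.
By contrast the CAUS suffix keeps its initial [p] throughout — that segment must be underlying.
The GEN suffix is therefore /-bo/ underlyingly, with post-vocalic devoicing: voiced stops become voiceless after a vowel.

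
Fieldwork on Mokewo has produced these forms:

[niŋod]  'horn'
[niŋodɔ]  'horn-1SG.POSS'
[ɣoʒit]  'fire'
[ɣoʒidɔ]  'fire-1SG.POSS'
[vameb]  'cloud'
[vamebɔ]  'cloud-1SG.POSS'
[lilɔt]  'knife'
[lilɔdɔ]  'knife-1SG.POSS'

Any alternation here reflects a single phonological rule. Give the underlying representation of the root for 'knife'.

'knife' shows [t] ~ [d] at the end of the stem ([lilɔt] vs [lilɔdɔ]).
But 'horn' keeps [d] in both environments ([niŋod], [niŋodɔ]), so there is no rule changing /d/ to [t] in isolation.
So /t/ is underlying, and a rule of intervocalic voicing — voiceless stops become voiced between vowels — gives [d].

/lilɔt/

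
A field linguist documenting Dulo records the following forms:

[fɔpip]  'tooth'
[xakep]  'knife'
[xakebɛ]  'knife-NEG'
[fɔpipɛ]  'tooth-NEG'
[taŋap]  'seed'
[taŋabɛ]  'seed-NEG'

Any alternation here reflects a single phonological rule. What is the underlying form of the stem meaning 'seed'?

In [taŋap] and [taŋabɛ] the final segment of 'seed' alternates: [p] ~ [b].
Compare 'tooth', with invariant [p] in [fɔpip] and [fɔpipɛ]: an analysis with underlying /p/ and a rule producing [b] before the NEG suffix would wrongly predict alternation here too.
So /b/ is underlying, and a rule of word-final obstruent devoicing — voiced obstruents become voiceless word-finally — gives [p].

/taŋab/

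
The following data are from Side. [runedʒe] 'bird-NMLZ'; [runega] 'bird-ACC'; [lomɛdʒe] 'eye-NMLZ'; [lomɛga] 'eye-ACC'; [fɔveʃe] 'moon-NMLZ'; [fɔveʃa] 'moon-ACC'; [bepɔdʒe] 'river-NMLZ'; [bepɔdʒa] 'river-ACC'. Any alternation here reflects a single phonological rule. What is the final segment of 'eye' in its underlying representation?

The stem for 'eye' ends in [dʒ] in [lomɛdʒe] but [g] in [lomɛga].
The stem 'river' ([bepɔdʒe], [bepɔdʒa]) shows [dʒ] unchanged in both environments, so [dʒ] cannot be basic with [g] derived before the ACC suffix.
So /g/ is underlying, and a rule of palatalization before a front vowel — /g/ becomes palato-alveolar [dʒ] before a front vowel — gives [dʒ].

/g/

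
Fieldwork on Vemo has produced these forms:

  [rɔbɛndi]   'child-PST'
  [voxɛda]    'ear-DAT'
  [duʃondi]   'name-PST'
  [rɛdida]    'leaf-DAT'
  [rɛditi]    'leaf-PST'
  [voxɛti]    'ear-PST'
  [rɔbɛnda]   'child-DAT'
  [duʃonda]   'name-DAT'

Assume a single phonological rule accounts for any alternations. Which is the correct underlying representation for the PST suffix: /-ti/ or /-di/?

The PST suffix surfaces as [-di] and [-ti], depending on the final segment of the stem.
The DAT suffix, which begins with [d], is invariant after every stem; so [d] is not altered by any rule here.
The PST suffix is therefore /-ti/ underlyingly, with post-nasal voicing: voiceless stops become voiced after a nasal.

/-ti/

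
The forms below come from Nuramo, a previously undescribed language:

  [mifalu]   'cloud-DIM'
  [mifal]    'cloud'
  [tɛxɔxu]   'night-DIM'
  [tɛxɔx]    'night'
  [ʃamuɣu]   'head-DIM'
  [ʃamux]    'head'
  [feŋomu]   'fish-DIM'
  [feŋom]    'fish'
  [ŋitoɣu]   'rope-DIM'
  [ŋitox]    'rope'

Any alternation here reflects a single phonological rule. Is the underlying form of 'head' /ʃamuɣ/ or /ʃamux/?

/ʃamuɣ/

In [ʃamuɣu] and [ʃamux] the final segment of 'head' alternates: [ɣ] ~ [x].
Compare 'night', with invariant [x] in [tɛxɔxu] and [tɛxɔx]: an analysis with underlying /x/ and a rule producing [ɣ] before the DIM suffix would wrongly predict alternation here too.
The underlying segment must be /ɣ/; voiced obstruents become voiceless word-finally, yielding [x] there.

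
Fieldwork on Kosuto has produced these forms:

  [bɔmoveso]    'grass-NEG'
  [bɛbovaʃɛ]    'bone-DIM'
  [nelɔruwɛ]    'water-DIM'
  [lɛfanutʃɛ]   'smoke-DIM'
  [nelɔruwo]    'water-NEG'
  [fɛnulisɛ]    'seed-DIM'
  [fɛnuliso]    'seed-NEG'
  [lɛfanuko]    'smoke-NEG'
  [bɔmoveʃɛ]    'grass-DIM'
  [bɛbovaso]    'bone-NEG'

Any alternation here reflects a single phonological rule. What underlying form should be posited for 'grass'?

'grass' shows [s] ~ [ʃ] at the end of the stem ([bɔmoveso] vs [bɔmoveʃɛ]).
If /s/ were underlying and a rule turned it into [ʃ] before the DIM suffix, 'seed' would also alternate; but it has [s] in both [fɛnuliso] and [fɛnulisɛ].
The underlying segment must be /ʃ/; palato-alveolar /tʃ/ and /ʃ/ become [k] and [s] when no front vowel follows, yielding [s] there.

/bɔmoveʃ/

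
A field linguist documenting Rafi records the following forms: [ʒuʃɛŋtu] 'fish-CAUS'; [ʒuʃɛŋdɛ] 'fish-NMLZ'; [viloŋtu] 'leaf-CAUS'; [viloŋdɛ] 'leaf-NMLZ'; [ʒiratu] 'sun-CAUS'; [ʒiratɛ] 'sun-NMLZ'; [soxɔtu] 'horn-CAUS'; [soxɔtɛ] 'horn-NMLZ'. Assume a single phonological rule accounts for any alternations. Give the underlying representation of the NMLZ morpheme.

The NMLZ morpheme has two allomorphs, [-dɛ] and [-tɛ].
The CAUS suffix, which begins with [t], is invariant after every stem; so [t] is not altered by any rule here.
The NMLZ suffix is therefore /-dɛ/ underlyingly, with post-vocalic devoicing: voiced stops become voiceless after a vowel.

/-dɛ/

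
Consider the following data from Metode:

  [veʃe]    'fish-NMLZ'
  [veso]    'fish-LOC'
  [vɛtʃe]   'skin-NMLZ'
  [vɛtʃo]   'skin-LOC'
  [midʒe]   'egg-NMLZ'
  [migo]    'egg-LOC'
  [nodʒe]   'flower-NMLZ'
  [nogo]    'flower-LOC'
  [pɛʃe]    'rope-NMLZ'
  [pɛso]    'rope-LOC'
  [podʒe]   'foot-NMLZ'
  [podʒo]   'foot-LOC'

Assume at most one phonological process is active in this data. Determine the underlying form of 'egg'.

/mig/

In [midʒe] and [migo] the final segment of 'egg' alternates: [dʒ] ~ [g].
But 'foot' keeps [dʒ] in both environments ([podʒe], [podʒo]), so there is no rule changing /dʒ/ to [g] before the LOC suffix.
The underlying segment must be /g/; /g/ and /s/ become palato-alveolar [dʒ] and [ʃ] before a front vowel, yielding [dʒ] there.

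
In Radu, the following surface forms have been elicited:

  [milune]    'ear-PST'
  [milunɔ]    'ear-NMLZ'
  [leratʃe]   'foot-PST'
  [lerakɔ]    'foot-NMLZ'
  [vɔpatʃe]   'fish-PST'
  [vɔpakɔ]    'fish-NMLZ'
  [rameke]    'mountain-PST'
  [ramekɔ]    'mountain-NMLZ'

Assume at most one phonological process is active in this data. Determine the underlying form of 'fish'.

/vɔpatʃ/

'fish' shows [tʃ] ~ [k] at the end of the stem ([vɔpatʃe] vs [vɔpakɔ]).
The stem 'mountain' ([rameke], [ramekɔ]) shows [k] unchanged in both environments, so [k] cannot be basic with [tʃ] derived before the PST suffix.
The underlying segment must be /tʃ/; palato-alveolar /tʃ/ becomes [k] when no front vowel follows, yielding [k] there.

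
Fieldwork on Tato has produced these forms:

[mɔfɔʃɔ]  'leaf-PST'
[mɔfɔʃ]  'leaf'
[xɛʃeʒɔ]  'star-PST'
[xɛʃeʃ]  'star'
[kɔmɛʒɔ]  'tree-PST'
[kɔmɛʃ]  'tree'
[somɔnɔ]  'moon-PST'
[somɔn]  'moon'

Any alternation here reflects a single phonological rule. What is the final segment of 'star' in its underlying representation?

In [xɛʃeʒɔ] and [xɛʃeʃ] the final segment of 'star' alternates: [ʒ] ~ [ʃ].
Compare 'leaf', with invariant [ʃ] in [mɔfɔʃɔ] and [mɔfɔʃ]: an analysis with underlying /ʃ/ and a rule producing [ʒ] before the PST suffix would wrongly predict alternation here too.
Therefore /ʒ/ is basic and [ʃ] is derived by word-final obstruent devoicing (voiced obstruents become voiceless word-finally).

/ʒ/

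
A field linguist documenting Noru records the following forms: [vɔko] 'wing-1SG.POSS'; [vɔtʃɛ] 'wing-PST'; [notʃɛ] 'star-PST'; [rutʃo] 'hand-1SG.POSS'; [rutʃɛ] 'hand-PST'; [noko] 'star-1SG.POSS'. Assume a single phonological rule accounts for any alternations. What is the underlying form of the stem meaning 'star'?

/nok/

The stem for 'star' ends in [tʃ] in [notʃɛ] but [k] in [noko].
The stem 'hand' ([rutʃɛ], [rutʃo]) shows [tʃ] unchanged in both environments, so [tʃ] cannot be basic with [k] derived before the 1SG.POSS suffix.
The underlying segment must be /k/; /k/ becomes palato-alveolar [tʃ] before a front vowel, yielding [tʃ] there.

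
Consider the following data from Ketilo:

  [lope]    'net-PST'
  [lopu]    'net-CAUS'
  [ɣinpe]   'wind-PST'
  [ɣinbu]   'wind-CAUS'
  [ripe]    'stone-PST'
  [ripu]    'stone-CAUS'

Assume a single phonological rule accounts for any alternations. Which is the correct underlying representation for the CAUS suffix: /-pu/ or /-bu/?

/-bu/

The CAUS morpheme has two allomorphs, [-bu] and [-pu].
The PST suffix, which begins with [p], is invariant after every stem; so [p] is not altered by any rule here.
So the underlying form is /-bu/, and voiced stops become voiceless after a vowel.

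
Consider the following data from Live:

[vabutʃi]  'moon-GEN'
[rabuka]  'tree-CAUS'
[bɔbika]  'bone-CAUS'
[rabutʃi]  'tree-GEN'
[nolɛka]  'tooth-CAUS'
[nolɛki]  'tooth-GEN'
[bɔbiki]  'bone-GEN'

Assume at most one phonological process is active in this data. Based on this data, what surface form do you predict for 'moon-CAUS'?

The root 'tree' surfaces as [rabutʃi] and [rabuka], with a stem-final [tʃ] ~ [k] alternation.
But 'bone' keeps [k] in both environments ([bɔbiki], [bɔbika]), so there is no rule changing /k/ to [tʃ] before the GEN suffix.
So /tʃ/ is underlying, and a rule of depalatalization — palato-alveolar /tʃ/ becomes [k] when no front vowel follows — gives [k].
The one attested form of 'moon', [vabutʃi], shows underlying /vabutʃ/. Applying the same rule when no front vowel follows gives [vabuka].

[vabuka]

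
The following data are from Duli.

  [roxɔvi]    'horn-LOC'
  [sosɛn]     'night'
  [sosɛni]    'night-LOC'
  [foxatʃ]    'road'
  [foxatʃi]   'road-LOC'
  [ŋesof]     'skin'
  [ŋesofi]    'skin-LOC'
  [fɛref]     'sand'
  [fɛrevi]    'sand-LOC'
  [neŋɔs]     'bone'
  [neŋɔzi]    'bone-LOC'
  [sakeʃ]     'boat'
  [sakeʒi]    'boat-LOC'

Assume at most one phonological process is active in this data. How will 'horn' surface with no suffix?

'sand' shows [f] ~ [v] at the end of the stem ([fɛref] vs [fɛrevi]).
If /f/ were underlying and a rule turned it into [v] before the LOC suffix, 'skin' would also alternate; but it has [f] in both [ŋesof] and [ŋesofi].
The underlying segment must be /v/; voiced obstruents become voiceless word-finally, yielding [f] there.
The one attested form of 'horn', [roxɔvi], shows underlying /roxɔv/. Applying the same rule word-finally gives [roxɔf].

[roxɔf]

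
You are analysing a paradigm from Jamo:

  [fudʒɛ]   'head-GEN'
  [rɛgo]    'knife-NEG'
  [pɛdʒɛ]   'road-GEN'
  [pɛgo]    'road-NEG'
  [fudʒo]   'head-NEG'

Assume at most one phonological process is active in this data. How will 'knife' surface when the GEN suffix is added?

The stem for 'road' ends in [g] in [pɛgo] but [dʒ] in [pɛdʒɛ].
But 'head' keeps [dʒ] in both environments ([fudʒo], [fudʒɛ]), so there is no rule changing /dʒ/ to [g] before the NEG suffix.
So /g/ is underlying, and a rule of palatalization before a front vowel — /g/ becomes palato-alveolar [dʒ] before a front vowel — gives [dʒ].
The one attested form of 'knife', [rɛgo], shows underlying /rɛg/. Applying the same rule before a front vowel gives [rɛdʒɛ].

[rɛdʒɛ]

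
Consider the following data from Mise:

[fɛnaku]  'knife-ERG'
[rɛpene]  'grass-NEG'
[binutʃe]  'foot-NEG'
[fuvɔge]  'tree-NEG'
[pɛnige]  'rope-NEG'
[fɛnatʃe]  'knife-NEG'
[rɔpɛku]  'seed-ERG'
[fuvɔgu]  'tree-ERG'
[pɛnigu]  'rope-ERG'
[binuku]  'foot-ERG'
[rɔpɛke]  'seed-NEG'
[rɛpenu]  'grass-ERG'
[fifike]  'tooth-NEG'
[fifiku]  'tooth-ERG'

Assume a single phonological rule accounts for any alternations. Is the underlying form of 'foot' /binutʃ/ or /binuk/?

/binutʃ/

In [binutʃe] and [binuku] the final segment of 'foot' alternates: [tʃ] ~ [k].
But 'tooth' keeps [k] in both environments ([fifike], [fifiku]), so there is no rule changing /k/ to [tʃ] before the NEG suffix.
The alternation reflects depalatalization: palato-alveolar /tʃ/ becomes [k] when no front vowel follows. /tʃ/ is underlying.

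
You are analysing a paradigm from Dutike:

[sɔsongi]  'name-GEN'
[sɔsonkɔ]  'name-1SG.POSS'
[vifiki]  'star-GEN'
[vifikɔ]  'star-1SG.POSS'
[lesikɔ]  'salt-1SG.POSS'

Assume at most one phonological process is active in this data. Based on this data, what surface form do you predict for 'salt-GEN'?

The GEN morpheme has two allomorphs, [-gi] and [-ki].
The 1SG.POSS suffix, which begins with [k], is invariant after every stem; so [k] is not altered by any rule here.
The GEN suffix is therefore /-gi/ underlyingly, with post-vocalic devoicing: voiced stops become voiceless after a vowel.
After 'salt', which ends in a vowel, the suffix surfaces as [-ki], giving [lesiki].

[lesiki]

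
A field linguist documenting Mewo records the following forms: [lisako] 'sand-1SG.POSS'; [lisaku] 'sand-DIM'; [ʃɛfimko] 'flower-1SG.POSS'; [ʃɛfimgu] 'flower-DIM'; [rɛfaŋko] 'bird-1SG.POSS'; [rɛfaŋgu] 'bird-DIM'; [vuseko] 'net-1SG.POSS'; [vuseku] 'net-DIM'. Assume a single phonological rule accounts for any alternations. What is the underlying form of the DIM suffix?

The DIM suffix surfaces as [-gu] and [-ku], depending on the final segment of the stem.
By contrast the 1SG.POSS suffix keeps its initial [k] throughout — that segment must be underlying.
The DIM suffix is therefore /-gu/ underlyingly, with post-vocalic devoicing: voiced stops become voiceless after a vowel.

/-gu/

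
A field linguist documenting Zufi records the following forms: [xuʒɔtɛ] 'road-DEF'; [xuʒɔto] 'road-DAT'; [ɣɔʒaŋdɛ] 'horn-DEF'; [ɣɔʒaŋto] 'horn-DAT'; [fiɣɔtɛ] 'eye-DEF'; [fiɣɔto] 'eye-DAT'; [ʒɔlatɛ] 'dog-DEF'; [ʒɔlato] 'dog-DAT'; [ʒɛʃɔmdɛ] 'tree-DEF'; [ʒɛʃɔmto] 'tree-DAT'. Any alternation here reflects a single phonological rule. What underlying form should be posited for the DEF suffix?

/-dɛ/

The DEF morpheme has two allomorphs, [-dɛ] and [-tɛ].
By contrast the DAT suffix keeps its initial [t] throughout — that segment must be underlying.
The DEF suffix is therefore /-dɛ/ underlyingly, with post-vocalic devoicing: voiced stops become voiceless after a vowel.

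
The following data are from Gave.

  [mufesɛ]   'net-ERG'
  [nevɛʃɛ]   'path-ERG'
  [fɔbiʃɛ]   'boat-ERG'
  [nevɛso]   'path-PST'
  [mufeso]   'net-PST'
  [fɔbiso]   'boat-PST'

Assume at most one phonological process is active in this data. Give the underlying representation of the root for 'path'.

/nevɛʃ/

In [nevɛso] and [nevɛʃɛ] the final segment of 'path' alternates: [s] ~ [ʃ].
The stem 'net' ([mufeso], [mufesɛ]) shows [s] unchanged in both environments, so [s] cannot be basic with [ʃ] derived before the ERG suffix.
Therefore /ʃ/ is basic and [s] is derived by depalatalization (palato-alveolar /ʃ/ becomes [s] when no front vowel follows).
The underlying form of 'path' is therefore /nevɛʃ/.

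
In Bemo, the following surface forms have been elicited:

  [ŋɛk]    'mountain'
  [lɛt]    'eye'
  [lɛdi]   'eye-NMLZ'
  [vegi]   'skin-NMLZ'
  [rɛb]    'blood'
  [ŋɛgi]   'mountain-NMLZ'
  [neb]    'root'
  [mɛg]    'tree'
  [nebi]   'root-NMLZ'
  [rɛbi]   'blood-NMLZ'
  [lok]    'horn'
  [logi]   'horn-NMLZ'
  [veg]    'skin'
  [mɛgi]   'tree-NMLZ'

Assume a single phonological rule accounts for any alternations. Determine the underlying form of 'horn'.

'horn' shows [g] ~ [k] at the end of the stem ([logi] vs [lok]).
The stem 'tree' ([mɛgi], [mɛg]) shows [g] unchanged in both environments, so [g] cannot be basic with [k] derived in isolation.
Therefore /k/ is basic and [g] is derived by intervocalic voicing (voiceless stops become voiced between vowels).

/lok/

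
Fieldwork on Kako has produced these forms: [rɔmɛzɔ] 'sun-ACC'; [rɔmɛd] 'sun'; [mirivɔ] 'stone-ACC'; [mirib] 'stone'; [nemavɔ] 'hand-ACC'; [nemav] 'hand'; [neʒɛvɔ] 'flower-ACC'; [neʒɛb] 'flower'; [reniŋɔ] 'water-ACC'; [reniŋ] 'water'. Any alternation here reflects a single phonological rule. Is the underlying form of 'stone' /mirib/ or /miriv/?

'stone' shows [v] ~ [b] at the end of the stem ([mirivɔ] vs [mirib]).
The stem 'hand' ([nemavɔ], [nemav]) shows [v] unchanged in both environments, so [v] cannot be basic with [b] derived in isolation.
So /b/ is underlying, and a rule of intervocalic spirantization — voiced stops become fricatives between vowels — gives [v].

/mirib/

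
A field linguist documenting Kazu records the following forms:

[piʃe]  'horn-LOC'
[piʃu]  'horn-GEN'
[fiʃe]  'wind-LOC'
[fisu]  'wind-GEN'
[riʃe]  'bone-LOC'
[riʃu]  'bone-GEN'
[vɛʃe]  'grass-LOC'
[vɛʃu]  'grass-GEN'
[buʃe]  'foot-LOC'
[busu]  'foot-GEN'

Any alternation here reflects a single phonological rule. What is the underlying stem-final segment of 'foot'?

/s/

In [buʃe] and [busu] the final segment of 'foot' alternates: [ʃ] ~ [s].
The stem 'grass' ([vɛʃe], [vɛʃu]) shows [ʃ] unchanged in both environments, so [ʃ] cannot be basic with [s] derived before the GEN suffix.
So /s/ is underlying, and a rule of palatalization before a front vowel — /s/ becomes palato-alveolar [ʃ] before a front vowel — gives [ʃ].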